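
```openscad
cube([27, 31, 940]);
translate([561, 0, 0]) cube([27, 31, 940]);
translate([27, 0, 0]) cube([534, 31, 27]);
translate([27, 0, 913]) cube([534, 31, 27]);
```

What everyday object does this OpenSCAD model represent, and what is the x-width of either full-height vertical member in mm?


A picture frame. The border width is 27 mm.

Four thin pieces enclosing a rectangular opening — a picture frame. The two full-height stiles are 940 mm tall; the top rail sits at z = 913 and is 27 mm tall, so the border above the opening is 940 − 913 = 27 mm, matching the stile x-width.


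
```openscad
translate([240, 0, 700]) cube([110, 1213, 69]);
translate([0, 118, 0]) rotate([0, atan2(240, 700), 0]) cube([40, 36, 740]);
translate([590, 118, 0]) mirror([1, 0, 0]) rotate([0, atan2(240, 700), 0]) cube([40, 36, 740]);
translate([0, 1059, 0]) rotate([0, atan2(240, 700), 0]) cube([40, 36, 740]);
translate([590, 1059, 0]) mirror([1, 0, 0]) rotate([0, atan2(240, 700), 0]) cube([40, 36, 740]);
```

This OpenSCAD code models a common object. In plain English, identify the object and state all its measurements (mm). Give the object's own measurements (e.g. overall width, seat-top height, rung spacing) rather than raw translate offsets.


A sawhorse. A 110×1213×69 mm beam (x, y, z) sits on two A-frame leg pairs. Each pair is two raked legs of 40×36 mm section (36 mm along y) splaying symmetrically in x. Each leg rises 700 mm vertically over 240 mm of horizontal reach and is 740 mm long along its own axis. Every leg's outer bottom edge rests on the floor and its outer top edge meets a bottom edge of the beam — the left legs (tilting toward +x) meet the beam's −x bottom edge, the right legs (their mirror images, tilting toward −x) meet its +x bottom edge — so the leg tops tuck under the beam, the beam's underside is 700 mm above the floor, and the feet are 590 mm apart outside-to-outside with the beam centred between them. The two leg pairs are set in 118 mm from either end of the beam.


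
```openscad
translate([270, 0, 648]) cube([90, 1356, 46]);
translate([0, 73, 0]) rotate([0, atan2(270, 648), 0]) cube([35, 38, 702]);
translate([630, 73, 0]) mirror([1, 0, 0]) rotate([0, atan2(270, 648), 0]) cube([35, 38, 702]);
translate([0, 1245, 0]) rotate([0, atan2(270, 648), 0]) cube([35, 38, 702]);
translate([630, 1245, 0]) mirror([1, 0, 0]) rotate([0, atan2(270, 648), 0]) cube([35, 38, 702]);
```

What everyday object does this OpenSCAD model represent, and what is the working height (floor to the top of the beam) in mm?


A sawhorse. The overall height is 694 mm.

A beam across two mirrored pairs of raked legs — a sawhorse. The beam's underside is at z = 648 (matching the legs' vertical rise in atan2(270, 648)) and the beam is 46 mm tall, so its top is at 648 + 46 = 694 mm. The raked legs top out at the beam's underside, so that is the highest point.


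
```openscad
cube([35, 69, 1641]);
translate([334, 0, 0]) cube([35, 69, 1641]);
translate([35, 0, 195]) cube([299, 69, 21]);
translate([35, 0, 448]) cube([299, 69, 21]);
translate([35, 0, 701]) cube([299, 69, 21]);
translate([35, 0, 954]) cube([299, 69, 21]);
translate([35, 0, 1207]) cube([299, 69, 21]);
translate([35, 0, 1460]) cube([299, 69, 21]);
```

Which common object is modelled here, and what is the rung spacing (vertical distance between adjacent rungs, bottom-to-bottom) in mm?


A ladder. The rung spacing is 253 mm.

Two tall 35×69 posts with 6 short bars between them — a ladder. Adjacent rungs sit at z = 195 and z = 448, so the spacing is 448 − 195 = 253 mm.


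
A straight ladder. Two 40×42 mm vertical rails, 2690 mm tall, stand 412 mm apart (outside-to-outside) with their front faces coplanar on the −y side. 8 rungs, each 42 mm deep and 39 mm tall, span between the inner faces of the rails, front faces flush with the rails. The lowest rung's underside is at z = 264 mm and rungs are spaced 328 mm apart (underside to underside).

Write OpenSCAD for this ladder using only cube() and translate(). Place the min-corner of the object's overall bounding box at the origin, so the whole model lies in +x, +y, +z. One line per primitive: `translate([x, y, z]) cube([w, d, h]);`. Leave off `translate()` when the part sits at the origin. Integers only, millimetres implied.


cube([40, 42, 2690]);
translate([372, 0, 0]) cube([40, 42, 2690]);
translate([40, 0, 264]) cube([332, 42, 39]);
translate([40, 0, 592]) cube([332, 42, 39]);
translate([40, 0, 920]) cube([332, 42, 39]);
translate([40, 0, 1248]) cube([332, 42, 39]);
translate([40, 0, 1576]) cube([332, 42, 39]);
translate([40, 0, 1904]) cube([332, 42, 39]);
translate([40, 0, 2232]) cube([332, 42, 39]);
translate([40, 0, 2560]) cube([332, 42, 39]);


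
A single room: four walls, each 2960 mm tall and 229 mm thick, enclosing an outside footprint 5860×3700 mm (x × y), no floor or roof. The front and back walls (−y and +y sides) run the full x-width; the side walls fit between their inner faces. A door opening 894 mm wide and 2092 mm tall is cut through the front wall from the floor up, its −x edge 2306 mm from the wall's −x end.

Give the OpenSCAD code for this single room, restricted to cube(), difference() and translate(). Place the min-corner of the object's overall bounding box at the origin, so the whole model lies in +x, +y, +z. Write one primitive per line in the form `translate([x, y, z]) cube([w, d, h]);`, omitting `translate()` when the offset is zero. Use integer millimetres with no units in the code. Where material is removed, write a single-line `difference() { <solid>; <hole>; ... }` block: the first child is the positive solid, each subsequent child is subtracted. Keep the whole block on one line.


difference() { cube([5860, 229, 2960]); translate([2306, 0, 0]) cube([894, 229, 2092]); }
translate([0, 3471, 0]) cube([5860, 229, 2960]);
translate([0, 229, 0]) cube([229, 3242, 2960]);
translate([5631, 229, 0]) cube([229, 3242, 2960]);


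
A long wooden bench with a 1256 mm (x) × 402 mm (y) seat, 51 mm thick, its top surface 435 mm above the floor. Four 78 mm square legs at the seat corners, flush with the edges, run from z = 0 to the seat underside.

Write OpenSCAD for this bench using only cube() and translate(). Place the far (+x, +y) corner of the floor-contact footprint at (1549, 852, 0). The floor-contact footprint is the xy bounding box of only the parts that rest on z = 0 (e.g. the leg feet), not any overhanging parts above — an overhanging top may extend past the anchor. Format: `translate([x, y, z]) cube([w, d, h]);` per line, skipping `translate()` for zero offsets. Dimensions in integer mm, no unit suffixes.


translate([293, 450, 384]) cube([1256, 402, 51]);
translate([293, 450, 0]) cube([78, 78, 384]);
translate([293, 774, 0]) cube([78, 78, 384]);
translate([1471, 450, 0]) cube([78, 78, 384]);
translate([1471, 774, 0]) cube([78, 78, 384]);


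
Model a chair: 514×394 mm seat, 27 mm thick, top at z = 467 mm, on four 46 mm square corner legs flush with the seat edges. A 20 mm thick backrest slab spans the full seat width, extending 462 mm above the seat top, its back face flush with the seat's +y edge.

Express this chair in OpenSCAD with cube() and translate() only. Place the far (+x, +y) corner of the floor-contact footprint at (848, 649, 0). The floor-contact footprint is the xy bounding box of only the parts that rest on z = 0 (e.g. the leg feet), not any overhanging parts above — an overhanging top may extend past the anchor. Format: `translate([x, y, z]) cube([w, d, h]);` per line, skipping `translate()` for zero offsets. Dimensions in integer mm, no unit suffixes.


translate([334, 255, 440]) cube([514, 394, 27]);
translate([334, 255, 0]) cube([46, 46, 440]);
translate([802, 255, 0]) cube([46, 46, 440]);
translate([334, 603, 0]) cube([46, 46, 440]);
translate([802, 603, 0]) cube([46, 46, 440]);
translate([334, 629, 467]) cube([514, 20, 462]);


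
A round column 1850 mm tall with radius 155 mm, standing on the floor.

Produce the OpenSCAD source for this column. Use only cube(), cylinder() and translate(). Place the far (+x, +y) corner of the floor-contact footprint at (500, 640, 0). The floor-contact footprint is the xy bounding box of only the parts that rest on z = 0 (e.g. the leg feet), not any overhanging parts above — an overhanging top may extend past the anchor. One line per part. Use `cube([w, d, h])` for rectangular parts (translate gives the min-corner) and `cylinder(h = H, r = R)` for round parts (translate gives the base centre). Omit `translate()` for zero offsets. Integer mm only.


translate([345, 485, 0]) cylinder(h = 1850, r = 155);


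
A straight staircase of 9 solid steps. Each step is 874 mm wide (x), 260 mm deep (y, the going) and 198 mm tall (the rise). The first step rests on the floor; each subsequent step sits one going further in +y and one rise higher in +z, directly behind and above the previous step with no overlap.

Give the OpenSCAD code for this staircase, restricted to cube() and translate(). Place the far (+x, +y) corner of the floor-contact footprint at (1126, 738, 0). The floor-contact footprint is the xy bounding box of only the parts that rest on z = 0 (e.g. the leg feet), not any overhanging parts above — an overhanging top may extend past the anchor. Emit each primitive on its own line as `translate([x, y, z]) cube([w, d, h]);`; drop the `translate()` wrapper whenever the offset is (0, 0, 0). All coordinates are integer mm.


translate([252, 478, 0]) cube([874, 260, 198]);
translate([252, 738, 198]) cube([874, 260, 198]);
translate([252, 998, 396]) cube([874, 260, 198]);
translate([252, 1258, 594]) cube([874, 260, 198]);
translate([252, 1518, 792]) cube([874, 260, 198]);
translate([252, 1778, 990]) cube([874, 260, 198]);
translate([252, 2038, 1188]) cube([874, 260, 198]);
translate([252, 2298, 1386]) cube([874, 260, 198]);
translate([252, 2558, 1584]) cube([874, 260, 198]);


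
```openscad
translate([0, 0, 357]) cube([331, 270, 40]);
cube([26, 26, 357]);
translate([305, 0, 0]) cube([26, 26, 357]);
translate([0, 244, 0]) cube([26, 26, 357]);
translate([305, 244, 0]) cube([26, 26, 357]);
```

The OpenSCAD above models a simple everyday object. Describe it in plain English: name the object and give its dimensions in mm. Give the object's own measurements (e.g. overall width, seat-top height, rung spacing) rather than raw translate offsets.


A simple wooden stool: a rectangular seat 331 mm (x) by 270 mm (y), 40 mm thick, top face at z = 397 mm, on four square legs, each 26×26 mm in cross-section. The legs rest on z = 0, each flush with a corner of the seat.


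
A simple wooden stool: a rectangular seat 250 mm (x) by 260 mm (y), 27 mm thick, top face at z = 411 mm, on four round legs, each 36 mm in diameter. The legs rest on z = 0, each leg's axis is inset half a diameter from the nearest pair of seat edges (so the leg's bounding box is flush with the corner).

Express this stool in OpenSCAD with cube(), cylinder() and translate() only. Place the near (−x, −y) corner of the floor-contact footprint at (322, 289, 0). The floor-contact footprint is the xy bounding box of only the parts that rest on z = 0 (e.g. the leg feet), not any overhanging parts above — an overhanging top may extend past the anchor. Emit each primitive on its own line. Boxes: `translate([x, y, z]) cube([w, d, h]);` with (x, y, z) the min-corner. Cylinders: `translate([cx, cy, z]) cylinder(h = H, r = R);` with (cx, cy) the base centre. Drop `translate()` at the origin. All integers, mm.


translate([322, 289, 384]) cube([250, 260, 27]);
translate([340, 307, 0]) cylinder(h = 384, r = 18);
translate([554, 307, 0]) cylinder(h = 384, r = 18);
translate([340, 531, 0]) cylinder(h = 384, r = 18);
translate([554, 531, 0]) cylinder(h = 384, r = 18);


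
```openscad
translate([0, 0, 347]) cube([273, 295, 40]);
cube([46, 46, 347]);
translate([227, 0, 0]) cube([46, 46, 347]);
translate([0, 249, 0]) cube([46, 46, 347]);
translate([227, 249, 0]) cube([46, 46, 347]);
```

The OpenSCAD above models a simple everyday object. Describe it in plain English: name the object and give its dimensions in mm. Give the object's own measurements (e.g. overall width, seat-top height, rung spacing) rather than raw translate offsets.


A simple wooden stool: a rectangular seat 273 mm (x) by 295 mm (y), 40 mm thick, top face at z = 387 mm, on four square legs, each 46×46 mm in cross-section. The legs rest on z = 0, each flush with a corner of the seat.


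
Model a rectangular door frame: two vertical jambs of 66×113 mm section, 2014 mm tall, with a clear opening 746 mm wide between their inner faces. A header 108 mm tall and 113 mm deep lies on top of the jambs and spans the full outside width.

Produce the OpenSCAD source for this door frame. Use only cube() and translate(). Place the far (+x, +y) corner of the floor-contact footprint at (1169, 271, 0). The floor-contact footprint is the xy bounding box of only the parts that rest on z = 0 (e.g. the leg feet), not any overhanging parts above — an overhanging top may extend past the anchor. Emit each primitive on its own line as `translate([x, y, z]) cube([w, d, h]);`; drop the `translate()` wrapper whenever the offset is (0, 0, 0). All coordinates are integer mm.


translate([291, 158, 0]) cube([66, 113, 2014]);
translate([1103, 158, 0]) cube([66, 113, 2014]);
translate([291, 158, 2014]) cube([878, 113, 108]);


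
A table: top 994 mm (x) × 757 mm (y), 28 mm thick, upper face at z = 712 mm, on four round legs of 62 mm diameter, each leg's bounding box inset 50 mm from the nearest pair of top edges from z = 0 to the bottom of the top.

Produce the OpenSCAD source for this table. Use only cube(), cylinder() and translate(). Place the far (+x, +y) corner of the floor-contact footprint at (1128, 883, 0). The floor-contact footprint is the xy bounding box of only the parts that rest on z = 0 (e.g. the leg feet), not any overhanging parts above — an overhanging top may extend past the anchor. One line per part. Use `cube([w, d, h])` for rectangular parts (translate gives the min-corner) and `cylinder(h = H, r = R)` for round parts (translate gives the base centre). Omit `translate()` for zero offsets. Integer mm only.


translate([184, 176, 684]) cube([994, 757, 28]);
translate([265, 257, 0]) cylinder(h = 684, r = 31);
translate([1097, 257, 0]) cylinder(h = 684, r = 31);
translate([265, 852, 0]) cylinder(h = 684, r = 31);
translate([1097, 852, 0]) cylinder(h = 684, r = 31);


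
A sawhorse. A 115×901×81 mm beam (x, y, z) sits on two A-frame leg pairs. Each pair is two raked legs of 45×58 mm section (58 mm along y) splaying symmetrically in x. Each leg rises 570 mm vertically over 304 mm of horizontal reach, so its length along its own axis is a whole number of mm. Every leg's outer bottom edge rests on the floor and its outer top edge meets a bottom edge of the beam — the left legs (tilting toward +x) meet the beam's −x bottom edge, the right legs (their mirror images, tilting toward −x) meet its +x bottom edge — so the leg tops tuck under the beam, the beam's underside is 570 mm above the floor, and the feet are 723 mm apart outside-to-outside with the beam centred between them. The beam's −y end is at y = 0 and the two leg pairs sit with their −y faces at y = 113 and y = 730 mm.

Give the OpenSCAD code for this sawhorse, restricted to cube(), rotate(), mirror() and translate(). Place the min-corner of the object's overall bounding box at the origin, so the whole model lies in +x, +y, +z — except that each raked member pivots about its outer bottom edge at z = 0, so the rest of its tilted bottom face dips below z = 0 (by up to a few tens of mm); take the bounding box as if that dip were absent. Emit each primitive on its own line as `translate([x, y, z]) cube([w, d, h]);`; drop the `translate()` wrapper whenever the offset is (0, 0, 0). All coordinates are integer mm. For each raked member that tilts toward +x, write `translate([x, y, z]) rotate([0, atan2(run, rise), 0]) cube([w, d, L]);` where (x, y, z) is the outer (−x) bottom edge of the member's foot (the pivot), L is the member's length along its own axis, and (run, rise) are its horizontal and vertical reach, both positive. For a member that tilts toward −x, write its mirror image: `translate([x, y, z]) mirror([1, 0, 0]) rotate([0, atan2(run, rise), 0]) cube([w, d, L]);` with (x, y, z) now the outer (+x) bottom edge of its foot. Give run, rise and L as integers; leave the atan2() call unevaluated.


translate([304, 0, 570]) cube([115, 901, 81]);
translate([0, 113, 0]) rotate([0, atan2(304, 570), 0]) cube([45, 58, 646]);
translate([723, 113, 0]) mirror([1, 0, 0]) rotate([0, atan2(304, 570), 0]) cube([45, 58, 646]);
translate([0, 730, 0]) rotate([0, atan2(304, 570), 0]) cube([45, 58, 646]);
translate([723, 730, 0]) mirror([1, 0, 0]) rotate([0, atan2(304, 570), 0]) cube([45, 58, 646]);


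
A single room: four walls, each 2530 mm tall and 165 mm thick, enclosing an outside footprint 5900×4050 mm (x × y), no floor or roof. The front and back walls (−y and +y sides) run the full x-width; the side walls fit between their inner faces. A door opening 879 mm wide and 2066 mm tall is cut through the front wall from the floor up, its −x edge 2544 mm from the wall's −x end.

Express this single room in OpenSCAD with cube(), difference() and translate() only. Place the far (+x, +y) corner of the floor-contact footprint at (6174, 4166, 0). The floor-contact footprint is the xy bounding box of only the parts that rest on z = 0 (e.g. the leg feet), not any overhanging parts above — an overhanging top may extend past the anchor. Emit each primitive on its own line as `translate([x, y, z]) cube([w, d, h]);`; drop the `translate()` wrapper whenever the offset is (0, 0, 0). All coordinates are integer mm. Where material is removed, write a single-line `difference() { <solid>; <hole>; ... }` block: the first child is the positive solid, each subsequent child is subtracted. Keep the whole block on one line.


difference() { translate([274, 116, 0]) cube([5900, 165, 2530]); translate([2818, 116, 0]) cube([879, 165, 2066]); }
translate([274, 4001, 0]) cube([5900, 165, 2530]);
translate([274, 281, 0]) cube([165, 3720, 2530]);
translate([6009, 281, 0]) cube([165, 3720, 2530]);


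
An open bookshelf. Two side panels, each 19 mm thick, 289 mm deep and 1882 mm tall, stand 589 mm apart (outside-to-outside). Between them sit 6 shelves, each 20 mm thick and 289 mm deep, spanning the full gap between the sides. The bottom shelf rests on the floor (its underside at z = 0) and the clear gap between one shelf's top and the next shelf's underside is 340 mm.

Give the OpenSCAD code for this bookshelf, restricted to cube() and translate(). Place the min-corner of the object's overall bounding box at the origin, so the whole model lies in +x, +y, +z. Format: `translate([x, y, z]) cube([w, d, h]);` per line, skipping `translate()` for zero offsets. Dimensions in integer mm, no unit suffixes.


cube([19, 289, 1882]);
translate([570, 0, 0]) cube([19, 289, 1882]);
translate([19, 0, 0]) cube([551, 289, 20]);
translate([19, 0, 360]) cube([551, 289, 20]);
translate([19, 0, 720]) cube([551, 289, 20]);
translate([19, 0, 1080]) cube([551, 289, 20]);
translate([19, 0, 1440]) cube([551, 289, 20]);
translate([19, 0, 1800]) cube([551, 289, 20]);


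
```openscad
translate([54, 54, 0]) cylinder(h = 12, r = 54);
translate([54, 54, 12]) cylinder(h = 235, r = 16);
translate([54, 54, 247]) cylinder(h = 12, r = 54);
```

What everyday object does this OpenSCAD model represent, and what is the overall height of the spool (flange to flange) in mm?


A spool. The overall height is 259 mm.

Three coaxial cylinders, large–small–large — a spool. Two 12 mm flanges and a 235 mm core give 12 + 235 + 12 = 259 mm.


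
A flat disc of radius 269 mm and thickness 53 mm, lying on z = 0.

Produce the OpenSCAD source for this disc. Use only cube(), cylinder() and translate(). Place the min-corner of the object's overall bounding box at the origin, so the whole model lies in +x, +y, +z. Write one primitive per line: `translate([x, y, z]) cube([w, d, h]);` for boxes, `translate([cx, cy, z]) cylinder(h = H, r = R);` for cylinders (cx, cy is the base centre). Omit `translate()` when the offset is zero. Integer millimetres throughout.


translate([269, 269, 0]) cylinder(h = 53, r = 269);


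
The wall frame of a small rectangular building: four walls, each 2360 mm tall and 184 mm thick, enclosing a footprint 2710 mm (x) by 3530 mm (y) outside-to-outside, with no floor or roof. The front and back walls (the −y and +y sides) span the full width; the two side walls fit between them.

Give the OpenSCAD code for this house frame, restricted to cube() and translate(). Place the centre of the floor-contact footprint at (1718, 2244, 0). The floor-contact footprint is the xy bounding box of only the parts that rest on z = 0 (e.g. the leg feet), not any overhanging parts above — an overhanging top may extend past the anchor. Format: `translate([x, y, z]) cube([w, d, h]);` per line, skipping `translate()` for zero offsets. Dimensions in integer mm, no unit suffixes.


translate([363, 479, 0]) cube([2710, 184, 2360]);
translate([363, 3825, 0]) cube([2710, 184, 2360]);
translate([363, 663, 0]) cube([184, 3162, 2360]);
translate([2889, 663, 0]) cube([184, 3162, 2360]);


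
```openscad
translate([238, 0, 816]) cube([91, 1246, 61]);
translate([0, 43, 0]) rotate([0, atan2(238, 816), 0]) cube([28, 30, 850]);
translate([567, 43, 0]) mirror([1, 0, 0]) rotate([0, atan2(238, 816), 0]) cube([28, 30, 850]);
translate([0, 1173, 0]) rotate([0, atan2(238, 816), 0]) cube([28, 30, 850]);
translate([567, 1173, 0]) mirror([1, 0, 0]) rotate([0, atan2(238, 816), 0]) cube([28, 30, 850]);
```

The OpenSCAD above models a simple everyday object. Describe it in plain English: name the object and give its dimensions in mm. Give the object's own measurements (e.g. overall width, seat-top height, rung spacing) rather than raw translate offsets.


A sawhorse. A 91×1246×61 mm beam (x, y, z) sits on two A-frame leg pairs. Each pair is two raked legs of 28×30 mm section (30 mm along y) splaying symmetrically in x. Each leg rises 816 mm vertically over 238 mm of horizontal reach and is 850 mm long along its own axis. Every leg's outer bottom edge rests on the floor and its outer top edge meets a bottom edge of the beam — the left legs (tilting toward +x) meet the beam's −x bottom edge, the right legs (their mirror images, tilting toward −x) meet its +x bottom edge — so the leg tops tuck under the beam, the beam's underside is 816 mm above the floor, and the feet are 567 mm apart outside-to-outside with the beam centred between them. The two leg pairs are set in 43 mm from either end of the beam.


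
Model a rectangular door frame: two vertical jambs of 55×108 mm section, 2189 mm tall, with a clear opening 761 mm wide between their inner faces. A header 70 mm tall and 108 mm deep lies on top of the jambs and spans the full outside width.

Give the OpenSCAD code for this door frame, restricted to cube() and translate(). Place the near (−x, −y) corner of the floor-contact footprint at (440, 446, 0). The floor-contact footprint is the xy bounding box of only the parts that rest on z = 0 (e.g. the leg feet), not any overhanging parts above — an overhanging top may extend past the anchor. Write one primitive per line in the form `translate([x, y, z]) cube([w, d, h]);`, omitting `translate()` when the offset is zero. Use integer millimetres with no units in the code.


translate([440, 446, 0]) cube([55, 108, 2189]);
translate([1256, 446, 0]) cube([55, 108, 2189]);
translate([440, 446, 2189]) cube([871, 108, 70]);


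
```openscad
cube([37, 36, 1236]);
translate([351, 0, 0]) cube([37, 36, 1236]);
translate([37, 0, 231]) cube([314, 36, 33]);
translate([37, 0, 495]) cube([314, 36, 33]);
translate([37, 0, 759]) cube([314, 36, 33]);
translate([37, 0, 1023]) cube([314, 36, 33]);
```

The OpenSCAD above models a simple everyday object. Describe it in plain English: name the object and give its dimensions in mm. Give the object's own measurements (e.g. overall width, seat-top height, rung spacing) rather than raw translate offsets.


A straight ladder. Two 37×36 mm vertical rails, 1236 mm tall, stand 388 mm apart (outside-to-outside) with their front faces coplanar on the −y side. 4 rungs, each 36 mm deep and 33 mm tall, span between the inner faces of the rails, front faces flush with the rails. The lowest rung's underside is at z = 231 mm and rungs are spaced 264 mm apart (underside to underside).


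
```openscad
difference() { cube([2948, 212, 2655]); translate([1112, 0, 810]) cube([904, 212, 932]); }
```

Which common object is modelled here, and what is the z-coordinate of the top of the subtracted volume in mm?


A wall with a window opening. The window head height is 1742 mm.

A wall with a rectangular opening subtracted — a window. Sill at z = 810, opening 932 mm tall, so the head is at 810 + 932 = 1742 mm.


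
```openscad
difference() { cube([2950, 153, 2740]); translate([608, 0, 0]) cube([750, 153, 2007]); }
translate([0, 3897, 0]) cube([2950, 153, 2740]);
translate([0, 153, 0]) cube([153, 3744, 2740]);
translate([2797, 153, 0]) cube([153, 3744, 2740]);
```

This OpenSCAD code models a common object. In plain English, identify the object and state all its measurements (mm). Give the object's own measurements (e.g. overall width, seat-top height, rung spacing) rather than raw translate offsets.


A single room: four walls, each 2740 mm tall and 153 mm thick, enclosing an outside footprint 2950×4050 mm (x × y), no floor or roof. The front and back walls (−y and +y sides) run the full x-width; the side walls fit between their inner faces. A door opening 750 mm wide and 2007 mm tall is cut through the front wall from the floor up, its −x edge 608 mm from the wall's −x end.


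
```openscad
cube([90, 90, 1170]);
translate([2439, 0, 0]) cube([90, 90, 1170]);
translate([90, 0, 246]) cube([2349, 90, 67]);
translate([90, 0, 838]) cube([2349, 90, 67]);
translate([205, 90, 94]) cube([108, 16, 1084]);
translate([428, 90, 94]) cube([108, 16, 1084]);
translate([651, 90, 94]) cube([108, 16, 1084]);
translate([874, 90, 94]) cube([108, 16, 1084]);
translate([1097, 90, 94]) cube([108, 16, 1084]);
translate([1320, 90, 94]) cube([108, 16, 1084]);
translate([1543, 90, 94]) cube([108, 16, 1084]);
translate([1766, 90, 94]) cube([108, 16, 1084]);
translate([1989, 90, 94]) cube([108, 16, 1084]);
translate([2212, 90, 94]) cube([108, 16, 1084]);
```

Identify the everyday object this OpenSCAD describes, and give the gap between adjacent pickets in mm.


A fence section. The picket gap is 115 mm.

Two posts, two rails, 10 pickets — a fence section. Span 2349 mm holds 10 pickets of 108 mm with 11 equal gaps: ⌊(2349 − 10·108) / 11⌋ = 115 mm.


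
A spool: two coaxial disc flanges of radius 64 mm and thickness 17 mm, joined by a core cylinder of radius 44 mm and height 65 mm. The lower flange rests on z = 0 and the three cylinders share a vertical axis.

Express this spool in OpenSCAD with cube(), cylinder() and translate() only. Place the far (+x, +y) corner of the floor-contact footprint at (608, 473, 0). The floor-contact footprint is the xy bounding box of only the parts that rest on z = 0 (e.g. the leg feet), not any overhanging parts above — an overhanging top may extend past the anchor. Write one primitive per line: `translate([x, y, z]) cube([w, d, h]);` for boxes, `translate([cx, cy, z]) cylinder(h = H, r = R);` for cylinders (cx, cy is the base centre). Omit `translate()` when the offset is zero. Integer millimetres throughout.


translate([544, 409, 0]) cylinder(h = 17, r = 64);
translate([544, 409, 17]) cylinder(h = 65, r = 44);
translate([544, 409, 82]) cylinder(h = 17, r = 64);


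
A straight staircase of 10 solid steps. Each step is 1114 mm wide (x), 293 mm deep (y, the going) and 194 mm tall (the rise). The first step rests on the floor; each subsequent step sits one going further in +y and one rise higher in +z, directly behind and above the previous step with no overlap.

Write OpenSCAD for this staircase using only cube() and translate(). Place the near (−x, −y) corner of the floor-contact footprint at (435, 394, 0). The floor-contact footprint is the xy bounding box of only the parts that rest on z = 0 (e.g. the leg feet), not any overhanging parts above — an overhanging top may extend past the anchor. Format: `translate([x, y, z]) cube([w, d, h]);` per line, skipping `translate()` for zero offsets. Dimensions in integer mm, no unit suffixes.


translate([435, 394, 0]) cube([1114, 293, 194]);
translate([435, 687, 194]) cube([1114, 293, 194]);
translate([435, 980, 388]) cube([1114, 293, 194]);
translate([435, 1273, 582]) cube([1114, 293, 194]);
translate([435, 1566, 776]) cube([1114, 293, 194]);
translate([435, 1859, 970]) cube([1114, 293, 194]);
translate([435, 2152, 1164]) cube([1114, 293, 194]);
translate([435, 2445, 1358]) cube([1114, 293, 194]);
translate([435, 2738, 1552]) cube([1114, 293, 194]);
translate([435, 3031, 1746]) cube([1114, 293, 194]);


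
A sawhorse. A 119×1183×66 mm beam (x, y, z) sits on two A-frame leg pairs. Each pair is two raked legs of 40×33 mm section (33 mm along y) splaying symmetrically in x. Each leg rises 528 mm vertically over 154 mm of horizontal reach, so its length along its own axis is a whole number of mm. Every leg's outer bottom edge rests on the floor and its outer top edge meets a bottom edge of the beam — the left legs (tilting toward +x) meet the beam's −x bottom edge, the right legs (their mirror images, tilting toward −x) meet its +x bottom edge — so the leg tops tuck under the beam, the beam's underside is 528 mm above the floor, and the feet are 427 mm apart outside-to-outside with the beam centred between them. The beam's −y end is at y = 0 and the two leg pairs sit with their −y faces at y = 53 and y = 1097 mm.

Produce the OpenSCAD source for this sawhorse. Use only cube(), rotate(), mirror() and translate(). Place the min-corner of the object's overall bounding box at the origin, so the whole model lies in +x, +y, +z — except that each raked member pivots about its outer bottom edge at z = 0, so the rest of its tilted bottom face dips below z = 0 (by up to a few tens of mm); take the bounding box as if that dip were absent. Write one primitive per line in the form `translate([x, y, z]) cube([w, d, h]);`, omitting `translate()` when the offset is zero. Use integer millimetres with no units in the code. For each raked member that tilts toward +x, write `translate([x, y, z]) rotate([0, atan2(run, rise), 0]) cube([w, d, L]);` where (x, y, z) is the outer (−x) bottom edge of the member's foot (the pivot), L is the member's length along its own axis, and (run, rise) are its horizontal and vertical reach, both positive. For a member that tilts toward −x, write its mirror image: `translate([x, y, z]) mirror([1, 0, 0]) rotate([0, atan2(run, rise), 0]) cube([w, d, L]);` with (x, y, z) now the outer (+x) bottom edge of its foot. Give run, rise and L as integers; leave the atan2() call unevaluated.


translate([154, 0, 528]) cube([119, 1183, 66]);
translate([0, 53, 0]) rotate([0, atan2(154, 528), 0]) cube([40, 33, 550]);
translate([427, 53, 0]) mirror([1, 0, 0]) rotate([0, atan2(154, 528), 0]) cube([40, 33, 550]);
translate([0, 1097, 0]) rotate([0, atan2(154, 528), 0]) cube([40, 33, 550]);
translate([427, 1097, 0]) mirror([1, 0, 0]) rotate([0, atan2(154, 528), 0]) cube([40, 33, 550]);


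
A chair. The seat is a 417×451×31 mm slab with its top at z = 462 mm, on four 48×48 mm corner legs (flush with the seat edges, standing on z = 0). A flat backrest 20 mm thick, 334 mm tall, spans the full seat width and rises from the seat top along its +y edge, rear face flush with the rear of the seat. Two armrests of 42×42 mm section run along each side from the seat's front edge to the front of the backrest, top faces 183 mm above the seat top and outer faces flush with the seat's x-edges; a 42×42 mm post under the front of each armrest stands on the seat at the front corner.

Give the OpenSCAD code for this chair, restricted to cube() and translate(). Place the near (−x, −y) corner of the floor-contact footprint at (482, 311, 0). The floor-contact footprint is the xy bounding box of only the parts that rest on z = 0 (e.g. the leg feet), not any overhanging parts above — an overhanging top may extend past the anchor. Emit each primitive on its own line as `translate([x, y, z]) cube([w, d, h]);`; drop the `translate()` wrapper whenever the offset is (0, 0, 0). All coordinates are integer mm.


translate([482, 311, 431]) cube([417, 451, 31]);
translate([482, 311, 0]) cube([48, 48, 431]);
translate([851, 311, 0]) cube([48, 48, 431]);
translate([482, 714, 0]) cube([48, 48, 431]);
translate([851, 714, 0]) cube([48, 48, 431]);
translate([482, 742, 462]) cube([417, 20, 334]);
translate([482, 311, 603]) cube([42, 431, 42]);
translate([857, 311, 603]) cube([42, 431, 42]);
translate([482, 311, 462]) cube([42, 42, 141]);
translate([857, 311, 462]) cube([42, 42, 141]);


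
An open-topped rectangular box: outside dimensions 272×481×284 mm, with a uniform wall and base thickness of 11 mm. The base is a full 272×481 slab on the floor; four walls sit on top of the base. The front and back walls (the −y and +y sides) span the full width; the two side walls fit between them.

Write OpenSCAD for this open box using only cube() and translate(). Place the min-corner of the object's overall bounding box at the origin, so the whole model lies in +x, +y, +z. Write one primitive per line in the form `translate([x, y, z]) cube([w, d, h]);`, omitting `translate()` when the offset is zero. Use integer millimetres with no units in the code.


cube([272, 481, 11]);
translate([0, 0, 11]) cube([272, 11, 273]);
translate([0, 470, 11]) cube([272, 11, 273]);
translate([0, 11, 11]) cube([11, 459, 273]);
translate([261, 11, 11]) cube([11, 459, 273]);


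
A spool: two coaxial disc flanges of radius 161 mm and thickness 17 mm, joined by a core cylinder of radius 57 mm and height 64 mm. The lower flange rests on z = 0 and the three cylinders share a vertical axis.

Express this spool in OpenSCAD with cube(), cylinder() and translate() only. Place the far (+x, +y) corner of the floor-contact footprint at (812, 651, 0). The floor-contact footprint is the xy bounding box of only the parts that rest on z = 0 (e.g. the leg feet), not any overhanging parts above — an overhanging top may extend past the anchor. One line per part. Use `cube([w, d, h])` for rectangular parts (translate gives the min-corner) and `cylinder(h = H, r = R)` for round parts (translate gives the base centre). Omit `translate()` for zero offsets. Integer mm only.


translate([651, 490, 0]) cylinder(h = 17, r = 161);
translate([651, 490, 17]) cylinder(h = 64, r = 57);
translate([651, 490, 81]) cylinder(h = 17, r = 161);


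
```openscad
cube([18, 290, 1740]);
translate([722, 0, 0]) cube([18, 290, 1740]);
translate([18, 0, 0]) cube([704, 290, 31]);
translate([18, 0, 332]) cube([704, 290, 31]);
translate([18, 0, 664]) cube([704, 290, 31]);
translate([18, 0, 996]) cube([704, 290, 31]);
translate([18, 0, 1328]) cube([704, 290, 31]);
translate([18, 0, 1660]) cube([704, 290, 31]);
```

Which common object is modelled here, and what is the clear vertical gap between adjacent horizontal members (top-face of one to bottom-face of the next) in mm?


A bookshelf. The clear shelf gap is 301 mm.

Two tall side panels with 6 horizontal boards between them — a bookshelf. The first two shelf undersides are at z = 0 and z = 332; with shelf thickness 31, the clear gap is 332 − 0 − 31 = 301 mm.


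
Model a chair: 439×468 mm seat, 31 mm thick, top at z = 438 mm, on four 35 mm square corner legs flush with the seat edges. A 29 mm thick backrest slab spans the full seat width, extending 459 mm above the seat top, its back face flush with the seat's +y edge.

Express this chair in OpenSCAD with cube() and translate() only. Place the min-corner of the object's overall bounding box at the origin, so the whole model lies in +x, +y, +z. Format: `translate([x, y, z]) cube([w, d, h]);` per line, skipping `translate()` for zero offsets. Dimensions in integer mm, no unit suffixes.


// leg_h = 438 - 31 = 407
translate([0, 0, 407]) cube([439, 468, 31]);
cube([35, 35, 407]);
translate([404, 0, 0]) cube([35, 35, 407]);
translate([0, 433, 0]) cube([35, 35, 407]);
translate([404, 433, 0]) cube([35, 35, 407]);
translate([0, 439, 438]) cube([439, 29, 459]);


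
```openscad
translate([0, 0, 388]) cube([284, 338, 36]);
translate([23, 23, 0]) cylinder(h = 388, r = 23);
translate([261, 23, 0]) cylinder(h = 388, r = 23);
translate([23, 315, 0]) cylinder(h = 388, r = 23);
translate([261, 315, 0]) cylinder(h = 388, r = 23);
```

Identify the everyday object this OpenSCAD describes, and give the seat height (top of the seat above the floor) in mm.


A stool. The seat height is 424 mm.

A 284×338×36 slab at z = 388 on four corner cylinders — a stool. The seat top is 388 + 36 = 424 mm.


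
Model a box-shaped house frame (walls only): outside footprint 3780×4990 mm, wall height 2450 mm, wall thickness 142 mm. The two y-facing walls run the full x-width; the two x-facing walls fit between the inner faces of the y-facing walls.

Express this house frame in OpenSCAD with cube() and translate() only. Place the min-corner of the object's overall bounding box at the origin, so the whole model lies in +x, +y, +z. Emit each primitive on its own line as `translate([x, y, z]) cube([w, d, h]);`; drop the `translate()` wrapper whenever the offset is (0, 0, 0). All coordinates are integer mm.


cube([3780, 142, 2450]);
translate([0, 4848, 0]) cube([3780, 142, 2450]);
translate([0, 142, 0]) cube([142, 4706, 2450]);
translate([3638, 142, 0]) cube([142, 4706, 2450]);


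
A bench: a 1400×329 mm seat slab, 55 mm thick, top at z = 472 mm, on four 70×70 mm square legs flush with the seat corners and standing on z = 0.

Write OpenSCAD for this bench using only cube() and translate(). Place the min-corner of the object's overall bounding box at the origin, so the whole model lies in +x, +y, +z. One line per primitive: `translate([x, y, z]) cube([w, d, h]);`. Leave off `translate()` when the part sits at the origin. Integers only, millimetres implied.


translate([0, 0, 417]) cube([1400, 329, 55]);
cube([70, 70, 417]);
translate([0, 259, 0]) cube([70, 70, 417]);
translate([1330, 0, 0]) cube([70, 70, 417]);
translate([1330, 259, 0]) cube([70, 70, 417]);


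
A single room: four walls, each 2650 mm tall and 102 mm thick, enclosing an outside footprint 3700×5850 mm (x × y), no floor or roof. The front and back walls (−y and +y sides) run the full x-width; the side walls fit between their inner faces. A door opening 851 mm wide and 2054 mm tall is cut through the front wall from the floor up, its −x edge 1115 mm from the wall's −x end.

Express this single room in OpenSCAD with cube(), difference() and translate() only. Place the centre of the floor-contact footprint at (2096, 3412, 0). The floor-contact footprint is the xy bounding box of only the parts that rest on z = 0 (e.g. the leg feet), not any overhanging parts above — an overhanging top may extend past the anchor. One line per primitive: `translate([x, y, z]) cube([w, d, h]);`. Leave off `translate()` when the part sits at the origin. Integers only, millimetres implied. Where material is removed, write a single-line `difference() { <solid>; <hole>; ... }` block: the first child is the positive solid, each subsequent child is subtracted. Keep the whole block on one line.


difference() { translate([246, 487, 0]) cube([3700, 102, 2650]); translate([1361, 487, 0]) cube([851, 102, 2054]); }
translate([246, 6235, 0]) cube([3700, 102, 2650]);
translate([246, 589, 0]) cube([102, 5646, 2650]);
translate([3844, 589, 0]) cube([102, 5646, 2650]);


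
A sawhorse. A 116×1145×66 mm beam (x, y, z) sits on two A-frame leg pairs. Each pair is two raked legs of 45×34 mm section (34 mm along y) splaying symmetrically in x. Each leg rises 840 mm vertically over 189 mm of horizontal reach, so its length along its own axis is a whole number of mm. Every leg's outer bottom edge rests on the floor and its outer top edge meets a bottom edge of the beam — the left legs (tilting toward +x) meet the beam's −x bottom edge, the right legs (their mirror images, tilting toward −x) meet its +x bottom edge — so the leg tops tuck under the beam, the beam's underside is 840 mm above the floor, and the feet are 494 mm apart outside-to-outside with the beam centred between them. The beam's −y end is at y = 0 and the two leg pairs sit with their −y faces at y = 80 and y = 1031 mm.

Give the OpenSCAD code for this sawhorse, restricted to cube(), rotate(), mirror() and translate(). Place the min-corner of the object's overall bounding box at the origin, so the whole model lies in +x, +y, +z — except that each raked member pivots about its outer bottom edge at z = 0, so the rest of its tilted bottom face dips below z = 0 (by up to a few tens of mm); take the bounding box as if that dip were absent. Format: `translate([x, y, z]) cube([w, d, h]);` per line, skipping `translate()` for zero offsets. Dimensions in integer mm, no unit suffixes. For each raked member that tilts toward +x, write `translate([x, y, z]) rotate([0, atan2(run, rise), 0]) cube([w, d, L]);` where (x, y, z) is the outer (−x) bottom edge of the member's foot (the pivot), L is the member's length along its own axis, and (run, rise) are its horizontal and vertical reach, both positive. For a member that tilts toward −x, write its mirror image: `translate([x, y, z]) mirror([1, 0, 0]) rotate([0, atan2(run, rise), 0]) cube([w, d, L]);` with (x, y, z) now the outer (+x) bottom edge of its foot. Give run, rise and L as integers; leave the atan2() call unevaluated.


// leg length = √(189² + 840²) = 861
// right-leg outer foot x = 2·189 + 116 = 494
// beam min-corner = (189, 0, 840)
translate([189, 0, 840]) cube([116, 1145, 66]);
translate([0, 80, 0]) rotate([0, atan2(189, 840), 0]) cube([45, 34, 861]);
translate([494, 80, 0]) mirror([1, 0, 0]) rotate([0, atan2(189, 840), 0]) cube([45, 34, 861]);
translate([0, 1031, 0]) rotate([0, atan2(189, 840), 0]) cube([45, 34, 861]);
translate([494, 1031, 0]) mirror([1, 0, 0]) rotate([0, atan2(189, 840), 0]) cube([45, 34, 861]);
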